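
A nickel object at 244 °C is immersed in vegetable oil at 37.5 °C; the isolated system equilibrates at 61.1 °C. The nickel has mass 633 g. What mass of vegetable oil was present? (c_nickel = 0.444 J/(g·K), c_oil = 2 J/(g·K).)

Let T be the final temperature. ΣQ_i = 0:
633·0.444·(61.1 − 244) + m·2·(61.1 − 37.5) = 0
47.2 m = 51404
m = 51404/47.2 ≈ 1089 g

m ≈ 1090 g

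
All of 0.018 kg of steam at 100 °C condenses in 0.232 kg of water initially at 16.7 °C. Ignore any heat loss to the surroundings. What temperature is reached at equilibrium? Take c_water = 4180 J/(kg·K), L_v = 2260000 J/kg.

T_f ≈ 61.6 °C

Net heat exchanged in the isolated system is zero:
latent heat released on condensation: 0.018·2260000 = 40680
  condensed water 100 °C→T: 75.24(T − 100)
  water warms: 0.232·4180·(T − 16.7) = 969.76(T − 16.7)
1045 T = 40680 + 7524 + 16195 = 64399
T ≈ 61.63 °C (< 100 °C, so full condensation is consistent).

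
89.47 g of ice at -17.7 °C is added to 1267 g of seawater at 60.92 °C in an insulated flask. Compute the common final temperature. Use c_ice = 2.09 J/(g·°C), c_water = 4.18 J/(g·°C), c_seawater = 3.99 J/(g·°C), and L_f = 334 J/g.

Conservation of energy gives ΣQ = 0:
warm ice to 0 °C: 89.47×2.09×(0 − (-17.7)) = 3309.8; fusion: m_ice L_f = 89.47×334 = 29883; warm the meltwater: 373.98 T; seawater: 5055.3(T − 60.92)
5429.3 T = 307971 − 33193 = 274778
T ≈ 50.61 °C. Since T > 0 °C, the all-ice-melts assumption holds.

T_f ≈ 50.6 °C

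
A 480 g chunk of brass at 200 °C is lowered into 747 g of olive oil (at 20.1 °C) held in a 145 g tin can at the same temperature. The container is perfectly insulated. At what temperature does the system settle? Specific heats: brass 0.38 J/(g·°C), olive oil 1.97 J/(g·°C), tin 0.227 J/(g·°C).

Heat gained plus heat lost sum to zero:
480·0.38·(T − 200) + 747·1.97·(T − 20.1) + 145·0.227·(T − 20.1) = 0
1686.9 T = 66721
T ≈ 39.55 °C

T_f ≈ 39.6 °C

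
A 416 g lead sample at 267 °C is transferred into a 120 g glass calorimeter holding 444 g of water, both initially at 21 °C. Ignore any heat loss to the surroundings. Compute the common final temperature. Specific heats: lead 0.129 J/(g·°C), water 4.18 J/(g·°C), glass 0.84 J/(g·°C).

T_f ≈ 27.6 °C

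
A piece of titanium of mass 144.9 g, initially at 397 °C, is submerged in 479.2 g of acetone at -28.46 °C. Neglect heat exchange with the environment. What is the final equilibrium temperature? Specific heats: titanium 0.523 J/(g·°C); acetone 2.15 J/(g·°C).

T_f ≈ 0.7 °C

Setting the total heat transfer to zero:
144.9·0.523·(T − 397) + 479.2·2.15·(T − (-28.46)) = 0
75.78(T − 397) + 1030.3(T − (-28.46)) = 0
(75.78 + 1030.3) T = 75.78·397 + 1030.3·(-28.46)
T = 763.96 / 1106.1 = 0.691 °C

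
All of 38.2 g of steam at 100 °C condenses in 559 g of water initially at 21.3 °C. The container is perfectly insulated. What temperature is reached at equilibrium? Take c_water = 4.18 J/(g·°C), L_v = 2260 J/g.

T_f ≈ 60.9 °C

Heat gained plus heat lost sum to zero:
steam→water at 100 °C releases m L_v = 38.2·2260 = 86332
  condensed water 100 °C→T: 159.68(T − 100)
  water warms: 559·4.18·(T − 21.3) = 2336.6(T − 21.3)
2496.3 T = 86332 + 15968 + 49770 = 152070
T ≈ 60.92 °C, under the boiling point, so the assumption holds.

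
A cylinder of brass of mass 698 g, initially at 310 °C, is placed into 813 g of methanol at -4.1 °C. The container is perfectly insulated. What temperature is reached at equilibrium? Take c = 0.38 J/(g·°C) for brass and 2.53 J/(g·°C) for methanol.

|Q_brass| = |Q_methanol|:
698*0.38*(310 − T) = 813*2.53*(T − (-4.1))
265.24(310 − T) = 2056.9(T − (-4.1))
2322.1 T = 73791  ⇒  T ≈ 31.78 °C

T_f ≈ 31.8 °C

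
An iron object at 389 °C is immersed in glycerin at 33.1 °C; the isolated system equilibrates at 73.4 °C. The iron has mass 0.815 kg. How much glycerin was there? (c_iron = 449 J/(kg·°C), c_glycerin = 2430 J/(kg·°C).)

|Q_iron| = |Q_glycerin|:
0.815×449×(389 − 73.4) = m×2430×(73.4 − 33.1)
97929 m = 115489  ⇒  m ≈ 1.179 kg

m ≈ 1.18 kg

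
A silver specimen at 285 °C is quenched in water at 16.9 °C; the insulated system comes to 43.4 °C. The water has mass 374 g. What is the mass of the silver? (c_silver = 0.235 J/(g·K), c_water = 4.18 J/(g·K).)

m ≈ 730 g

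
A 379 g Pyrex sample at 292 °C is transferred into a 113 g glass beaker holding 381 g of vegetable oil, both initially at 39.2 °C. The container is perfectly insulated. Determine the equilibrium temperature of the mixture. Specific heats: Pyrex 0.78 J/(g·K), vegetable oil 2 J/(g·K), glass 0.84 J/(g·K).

Energy conservation, ΣQ = 0:
379×0.78×(T − 292) + 381×2×(T − 39.2) + 113×0.84×(T − 39.2) = 0
295.62(T − 292) + 762(T − 39.2) + 94.92(T − 39.2) = 0
1152.5 T = 119912
T = 119912/1152.5 ≈ 104.04 °C

T_f ≈ 104.0 °C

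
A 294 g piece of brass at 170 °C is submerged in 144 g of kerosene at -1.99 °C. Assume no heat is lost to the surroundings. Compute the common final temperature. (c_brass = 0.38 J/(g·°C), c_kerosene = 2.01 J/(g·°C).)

T_f ≈ 45.9 °C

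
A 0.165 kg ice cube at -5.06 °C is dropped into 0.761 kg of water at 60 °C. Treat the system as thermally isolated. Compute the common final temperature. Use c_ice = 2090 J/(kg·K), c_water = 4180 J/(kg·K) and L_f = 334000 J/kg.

Sum of m c ΔT and latent-heat terms is zero:
ice -5.06→0 °C: 0.165×2090×5.06 = 1744.9
  melt ice: 0.165×334000 = 55110
  warm the meltwater: 689.7 T
  water cools: 0.761×4180×(T − 60) = 3181(T − 60)
3870.7 T = 190859 − 56855 = 134004
T ≈ 34.62 °C — above 0 °C, consistent with complete melting.

T_f ≈ 34.6 °C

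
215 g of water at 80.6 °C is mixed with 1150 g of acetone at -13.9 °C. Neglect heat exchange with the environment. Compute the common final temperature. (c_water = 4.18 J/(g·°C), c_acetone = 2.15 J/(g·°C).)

Set heat shed by the hot body equal to heat absorbed by the cold body:
215×4.18×(80.6 − T) = 1150×2.15×(T − (-13.9))
898.7(80.6 − T) = 2472.5(T − (-13.9))
3371.2 T = 38067  ⇒  T ≈ 11.29 °C

T_f ≈ 11.3 °C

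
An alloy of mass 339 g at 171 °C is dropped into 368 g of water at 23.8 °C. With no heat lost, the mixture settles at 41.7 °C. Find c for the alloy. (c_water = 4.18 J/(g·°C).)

c ≈ 0.628 J/(g·°C)

Conservation of energy gives ΣQ = 0:
339×c×(41.7 − 171) + 368×4.18×(41.7 − 23.8) = 0
-43833 c = -27534
c = -27534/-43833 ≈ 0.6282 J/(g·°C)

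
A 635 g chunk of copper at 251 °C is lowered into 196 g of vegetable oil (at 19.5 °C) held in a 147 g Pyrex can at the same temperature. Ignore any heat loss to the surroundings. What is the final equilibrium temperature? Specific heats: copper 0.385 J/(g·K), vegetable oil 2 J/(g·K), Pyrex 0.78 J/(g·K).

T_f ≈ 94.8 °C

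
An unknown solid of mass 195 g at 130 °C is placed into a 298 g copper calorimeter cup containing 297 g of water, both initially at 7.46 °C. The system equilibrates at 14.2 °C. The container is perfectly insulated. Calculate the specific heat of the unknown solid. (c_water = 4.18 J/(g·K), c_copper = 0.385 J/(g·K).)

c ≈ 0.405 J/(g·K)

Taking heat into each body as positive, Σ m c ΔT = 0:
195×c×(14.2 − 130) + 297×4.18×(14.2 − 7.46) + 298×0.385×(14.2 − 7.46) = 0
-22581 c = -9140.7
c = -9140.7/-22581 ≈ 0.4048 J/(g·K)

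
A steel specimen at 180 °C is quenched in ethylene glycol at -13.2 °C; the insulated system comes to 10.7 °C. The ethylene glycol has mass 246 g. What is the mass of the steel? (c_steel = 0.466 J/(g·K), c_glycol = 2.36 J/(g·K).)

Heat lost by the steel = heat gained by the glycol:
m×0.466×(180 − 10.7) = 246×2.36×(10.7 − (-13.2))
78.89 m = 13875  ⇒  m ≈ 175.9 g

m ≈ 176 g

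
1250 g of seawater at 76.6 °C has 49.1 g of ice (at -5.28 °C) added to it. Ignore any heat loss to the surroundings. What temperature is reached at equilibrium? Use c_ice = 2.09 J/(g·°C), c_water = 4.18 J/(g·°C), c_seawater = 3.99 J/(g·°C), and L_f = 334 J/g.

T_f ≈ 70.3 °C

Setting the total heat transfer to zero:
ice -5.28→0 °C: 49.1×2.09×5.28 = 541.83; melt ice: 49.1×334 = 16399; warm the meltwater: 205.24 T; seawater cools: 1250×3.99×(T − 76.6) = 4987.5(T − 76.6)
5192.7 T = 382042 − 16941 = 365101
T ≈ 70.31 °C (positive, so assuming full melt was valid).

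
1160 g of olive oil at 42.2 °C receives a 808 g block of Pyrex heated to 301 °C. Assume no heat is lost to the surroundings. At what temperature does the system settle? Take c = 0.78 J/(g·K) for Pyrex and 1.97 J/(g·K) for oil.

T_f ≈ 98.1 °C

T_f is the heat-capacity-weighted average of the initial temperatures:
T_f = (630.24·301 + 2285.2·42.2) / (630.24 + 2285.2)
    = 286138 / 2915.4 ≈ 98.15 °C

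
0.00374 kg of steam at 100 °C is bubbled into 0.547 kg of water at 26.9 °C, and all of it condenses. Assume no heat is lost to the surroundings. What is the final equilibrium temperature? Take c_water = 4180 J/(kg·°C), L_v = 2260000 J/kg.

T_f ≈ 31.1 °C

Energy balance with sensible and latent terms:
condense steam: −0.00374·2260000 = −8452.4; condensate cools 100→T: 0.00374·4180·(T − 100) = 15.63(T − 100); water warms: 0.547·4180·(T − 26.9) = 2286.5(T − 26.9)
2302.1 T = 8452.4 + 1563.3 + 61506 = 71521
T ≈ 31.07 °C (< 100 °C, so full condensation is consistent).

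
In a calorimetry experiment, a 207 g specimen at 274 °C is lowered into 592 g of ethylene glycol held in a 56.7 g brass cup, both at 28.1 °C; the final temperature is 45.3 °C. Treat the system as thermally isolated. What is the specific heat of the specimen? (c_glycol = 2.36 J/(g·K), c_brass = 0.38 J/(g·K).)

Let T be the final temperature. ΣQ_i = 0:
207·c·(45.3 − 274) + 592·2.36·(45.3 − 28.1) + 56.7·0.38·(45.3 − 28.1) = 0
-47341 c = -24401
c = -24401/-47341 ≈ 0.5154 J/(g·K)

c ≈ 0.515 J/(g·K)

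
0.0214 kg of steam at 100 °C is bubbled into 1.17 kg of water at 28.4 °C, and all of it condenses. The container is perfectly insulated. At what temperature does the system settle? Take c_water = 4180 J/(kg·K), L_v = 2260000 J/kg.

T_f ≈ 39.4 °C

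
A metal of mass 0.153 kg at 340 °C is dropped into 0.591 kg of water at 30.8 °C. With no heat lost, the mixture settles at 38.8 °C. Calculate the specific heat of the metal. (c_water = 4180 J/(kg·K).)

c ≈ 429 J/(kg·K)

m_s c (T_s − T_f) = m_water c_water (T_f − T_0):
0.153·c·(340 − 38.8) = 0.591·4180·(38.8 − 30.8)
46.08 c = 19763  ⇒  c ≈ 428.9 J/(kg·K)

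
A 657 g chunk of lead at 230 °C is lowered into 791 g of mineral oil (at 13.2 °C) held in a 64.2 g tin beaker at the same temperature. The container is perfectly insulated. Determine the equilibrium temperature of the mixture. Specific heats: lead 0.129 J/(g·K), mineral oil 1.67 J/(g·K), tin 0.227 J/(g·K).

T_f ≈ 26.1 °C

Taking heat into each body as positive, Σ m c ΔT = 0:
657·0.129·(T − 230) + 791·1.67·(T − 13.2) + 64.2·0.227·(T − 13.2) = 0
84.75(T − 230) + 1321(T − 13.2) + 14.57(T − 13.2) = 0
1420.3 T = 37122
T = 37122/1420.3 ≈ 26.14 °C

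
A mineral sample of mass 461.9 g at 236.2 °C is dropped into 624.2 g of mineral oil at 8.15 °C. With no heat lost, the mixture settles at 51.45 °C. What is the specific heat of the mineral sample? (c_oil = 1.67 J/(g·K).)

Heat lost by the mineral sample = heat gained by the oil:
461.9×c×(236.2 − 51.45) = 624.2×1.67×(51.45 − 8.15)
85336 c = 45137  ⇒  c ≈ 0.5289 J/(g·K)

c ≈ 0.529 J/(g·K)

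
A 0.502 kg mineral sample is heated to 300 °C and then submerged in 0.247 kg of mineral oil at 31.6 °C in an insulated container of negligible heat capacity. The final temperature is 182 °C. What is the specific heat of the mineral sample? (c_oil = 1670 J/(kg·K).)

c ≈ 1050 J/(kg·K)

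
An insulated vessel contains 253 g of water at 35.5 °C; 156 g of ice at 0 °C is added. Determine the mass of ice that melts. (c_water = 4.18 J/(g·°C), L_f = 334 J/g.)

m_melted ≈ 112 g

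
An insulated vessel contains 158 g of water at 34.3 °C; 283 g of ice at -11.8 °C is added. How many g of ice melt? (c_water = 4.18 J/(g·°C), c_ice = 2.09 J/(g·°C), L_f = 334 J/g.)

Cooling the water to 0 °C releases 158·4.18·34.3 = 22653 J.
Warming the ice to 0 °C takes 283·2.09·11.8 = 6979.3 J, leaving 15674 J for melting.
Melting all 283 g of ice would need 283·334 = 94522 J.
That's not enough to melt it all — equilibrium is at 0 °C with ice remaining.
Mass melted = 15674/334 ≈ 46.93 g.

m_melted ≈ 46.9 g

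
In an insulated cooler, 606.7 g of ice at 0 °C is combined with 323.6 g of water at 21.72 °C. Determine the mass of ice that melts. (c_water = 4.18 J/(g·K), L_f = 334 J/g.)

Water can give up m c ΔT = 323.6·4.18·21.72 = 29380 J before reaching 0 °C.
Melting all 606.7 g of ice would need 606.7·334 = 202638 J.
Since 29380 < 202638 J, not all the ice melts; equilibrium is at 0 °C.
Mass melted = 29380/334 ≈ 87.96 g.

m_melted ≈ 88 g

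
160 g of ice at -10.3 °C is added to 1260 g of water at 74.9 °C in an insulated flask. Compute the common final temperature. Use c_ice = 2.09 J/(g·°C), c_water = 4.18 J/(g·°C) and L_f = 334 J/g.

T_f ≈ 56.9 °C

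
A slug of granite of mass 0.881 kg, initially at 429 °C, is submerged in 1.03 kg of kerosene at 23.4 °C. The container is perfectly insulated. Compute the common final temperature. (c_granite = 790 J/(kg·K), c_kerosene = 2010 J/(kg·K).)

Taking heat into each body as positive, Σ m c ΔT = 0:
0.881*790*(T − 429) + 1.03*2010*(T − 23.4) = 0
695.99(T − 429) + 2070.3(T − 23.4) = 0
2766.3 T = 347025
T ≈ 125.45 °C

T_f ≈ 125.4 °C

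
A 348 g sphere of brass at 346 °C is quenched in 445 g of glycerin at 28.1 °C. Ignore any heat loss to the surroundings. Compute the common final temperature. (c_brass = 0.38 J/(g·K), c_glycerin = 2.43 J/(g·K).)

Let T be the final temperature. ΣQ_i = 0:
348×0.38×(T − 346) + 445×2.43×(T − 28.1) = 0
132.24(T − 346) + 1081.4(T − 28.1) = 0
(132.24 + 1081.4) T = 132.24×346 + 1081.4×28.1
T = 76141/1213.6 ≈ 62.74 °C

T_f ≈ 62.7 °C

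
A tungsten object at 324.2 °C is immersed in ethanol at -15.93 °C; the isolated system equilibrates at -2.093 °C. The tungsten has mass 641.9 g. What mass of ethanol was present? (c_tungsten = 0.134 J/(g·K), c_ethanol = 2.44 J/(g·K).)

Energy conservation, ΣQ = 0:
641.9×0.134×(-2.093 − 324.2) + m×2.44×(-2.093 − (-15.93)) = 0
33.76 m = 28066
m = 28066/33.76 ≈ 831.3 g

m ≈ 831 g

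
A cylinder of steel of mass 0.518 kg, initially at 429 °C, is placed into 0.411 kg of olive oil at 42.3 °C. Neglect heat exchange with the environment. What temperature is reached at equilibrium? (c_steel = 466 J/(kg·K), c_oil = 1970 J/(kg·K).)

T_f ≈ 131.1 °C

Conservation of energy gives ΣQ = 0:
0.518·466·(T − 429) + 0.411·1970·(T − 42.3) = 0
1051.1 T = 137804
T ≈ 131.11 °C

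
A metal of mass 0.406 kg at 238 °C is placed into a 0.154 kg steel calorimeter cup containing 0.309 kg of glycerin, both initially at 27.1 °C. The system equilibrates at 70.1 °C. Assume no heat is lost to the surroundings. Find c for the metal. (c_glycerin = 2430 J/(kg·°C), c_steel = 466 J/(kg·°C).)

c ≈ 519 J/(kg·°C)

Let T be the final temperature. ΣQ_i = 0:
0.406×c×(70.1 − 238) + 0.309×2430×(70.1 − 27.1) + 0.154×466×(70.1 − 27.1) = 0
-68.17 c = -35373
c = -35373/-68.17 ≈ 518.9 J/(kg·°C)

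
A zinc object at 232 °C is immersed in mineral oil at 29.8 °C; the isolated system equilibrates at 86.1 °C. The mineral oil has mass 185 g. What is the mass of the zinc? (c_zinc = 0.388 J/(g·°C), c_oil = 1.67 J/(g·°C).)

|Q_zinc| = |Q_oil|:
m×0.388×(232 − 86.1) = 185×1.67×(86.1 − 29.8)
56.61 m = 17394  ⇒  m ≈ 307.3 g

m ≈ 307 g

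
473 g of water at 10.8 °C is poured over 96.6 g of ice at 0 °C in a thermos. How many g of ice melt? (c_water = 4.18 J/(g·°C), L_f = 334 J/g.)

m_melted ≈ 63.9 g

Cooling the water to 0 °C releases 473·4.18·10.8 = 21353 J.
Melting all 96.6 g of ice would need 96.6·334 = 32264 J.
That's not enough to melt it all — equilibrium is at 0 °C with ice remaining.
m_melted·334 = 21353  ⇒  m_melted ≈ 63.93 g.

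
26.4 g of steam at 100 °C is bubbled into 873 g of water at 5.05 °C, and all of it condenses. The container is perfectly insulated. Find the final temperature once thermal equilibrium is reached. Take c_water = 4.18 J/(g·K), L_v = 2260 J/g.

T_f ≈ 23.7 °C

Heat gained plus heat lost sum to zero:
steam→water at 100 °C releases m L_v = 26.4·2260 = 59664
  condensed water 100 °C→T: 110.35(T − 100)
  water warms: 873·4.18·(T − 5.05) = 3649.1(T − 5.05)
3759.5 T = 59664 + 11035 + 18428 = 89127
T ≈ 23.71 °C — below 100 °C, confirming all the steam condensed.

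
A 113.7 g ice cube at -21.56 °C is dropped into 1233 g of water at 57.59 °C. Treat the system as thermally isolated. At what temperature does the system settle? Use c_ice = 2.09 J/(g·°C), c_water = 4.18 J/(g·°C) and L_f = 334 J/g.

T_f ≈ 45.1 °C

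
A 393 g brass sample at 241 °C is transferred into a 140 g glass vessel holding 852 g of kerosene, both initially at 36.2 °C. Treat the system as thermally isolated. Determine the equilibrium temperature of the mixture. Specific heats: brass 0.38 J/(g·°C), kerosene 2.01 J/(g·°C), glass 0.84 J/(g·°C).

Conservation of energy gives ΣQ = 0:
393*0.38*(T − 241) + 852*2.01*(T − 36.2) + 140*0.84*(T − 36.2) = 0
(149.34 + 1712.5 + 117.6) T = 149.34*241 + 1712.5*36.2 + 117.6*36.2
T ≈ 51.65 °C

T_f ≈ 51.7 °C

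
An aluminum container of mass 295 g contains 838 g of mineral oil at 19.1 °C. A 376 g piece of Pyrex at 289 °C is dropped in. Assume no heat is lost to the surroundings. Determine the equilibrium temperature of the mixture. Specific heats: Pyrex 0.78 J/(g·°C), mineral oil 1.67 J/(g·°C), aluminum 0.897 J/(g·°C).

T_f ≈ 59.5 °C

T_f = Σ m_i c_i T_i / Σ m_i c_i:
T_f = (293.28×289 + 1399.5×19.1 + 264.62×19.1) / (293.28 + 1399.5 + 264.62)
    = 116542 / 1957.4 ≈ 59.54 °C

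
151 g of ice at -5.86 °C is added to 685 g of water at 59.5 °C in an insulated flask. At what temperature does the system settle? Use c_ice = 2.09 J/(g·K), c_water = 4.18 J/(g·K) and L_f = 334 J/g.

T_f ≈ 33.8 °C

Sum of m c ΔT and latent-heat terms is zero:
warm ice to 0 °C: 151·2.09·(0 − (-5.86)) = 1849.4; melt ice: 151·334 = 50434; warm the meltwater: 631.18 T; water: 2863.3(T − 59.5)
3494.5 T = 170366 − 52283 = 118083
T ≈ 33.79 °C. Since T > 0 °C, the all-ice-melts assumption holds.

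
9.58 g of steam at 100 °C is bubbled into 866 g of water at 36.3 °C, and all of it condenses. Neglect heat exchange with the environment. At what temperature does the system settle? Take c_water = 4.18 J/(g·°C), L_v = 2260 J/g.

T_f ≈ 42.9 °C

Setting the total heat transfer to zero:
condense steam: −9.58·2260 = −21651; condensed water 100 °C→T: 40.04(T − 100); original water: 3619.9(T − 36.3)
3659.9 T = 21651 + 4004.4 + 131402 = 157057
T ≈ 42.91 °C (< 100 °C, so full condensation is consistent).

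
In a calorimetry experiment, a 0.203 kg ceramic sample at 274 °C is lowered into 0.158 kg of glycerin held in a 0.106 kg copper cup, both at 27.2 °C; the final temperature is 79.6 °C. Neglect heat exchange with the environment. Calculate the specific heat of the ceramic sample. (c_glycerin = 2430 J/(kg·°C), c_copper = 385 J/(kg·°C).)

c ≈ 564 J/(kg·°C)

Energy conservation, ΣQ = 0:
0.203×c×(79.6 − 274) + 0.158×2430×(79.6 − 27.2) + 0.106×385×(79.6 − 27.2) = 0
-39.46 c = -22257
c = -22257/-39.46 ≈ 564 J/(kg·°C)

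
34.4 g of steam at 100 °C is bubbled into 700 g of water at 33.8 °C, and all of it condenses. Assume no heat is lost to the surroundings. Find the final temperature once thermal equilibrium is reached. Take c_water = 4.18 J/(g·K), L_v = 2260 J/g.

Net heat exchanged in the isolated system is zero:
latent heat released on condensation: 34.4·2260 = 77744
  condensed water 100 °C→T: 143.79(T − 100)
  original water: 2926(T − 33.8)
3069.8 T = 77744 + 14379 + 98899 = 191022
T ≈ 62.23 °C — below 100 °C, confirming all the steam condensed.

T_f ≈ 62.2 °C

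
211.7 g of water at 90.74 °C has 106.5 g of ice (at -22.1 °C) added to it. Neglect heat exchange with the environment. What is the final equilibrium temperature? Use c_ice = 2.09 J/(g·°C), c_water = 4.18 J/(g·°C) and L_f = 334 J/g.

T_f ≈ 29.9 °C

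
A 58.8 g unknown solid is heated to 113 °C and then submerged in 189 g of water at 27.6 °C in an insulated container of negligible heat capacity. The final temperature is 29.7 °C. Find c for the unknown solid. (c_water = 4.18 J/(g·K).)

m_s c (T_s − T_f) = m_water c_water (T_f − T_0):
58.8×c×(113 − 29.7) = 189×4.18×(29.7 − 27.6)
4898 c = 1659  ⇒  c ≈ 0.3387 J/(g·K)

c ≈ 0.339 J/(g·K)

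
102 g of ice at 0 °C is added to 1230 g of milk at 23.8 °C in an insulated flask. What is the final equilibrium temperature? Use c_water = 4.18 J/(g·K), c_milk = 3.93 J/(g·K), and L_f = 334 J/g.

T_f ≈ 15.4 °C

Taking heat into each body as positive, Σ m c ΔT = 0:
melt ice: 102·334 = 34068; meltwater 0→T: 102·4.18·T = 426.36 T; milk: 4833.9(T − 23.8)
5260.3 T = 115047 − 34068 = 80979
T ≈ 15.39 °C (positive, so assuming full melt was valid).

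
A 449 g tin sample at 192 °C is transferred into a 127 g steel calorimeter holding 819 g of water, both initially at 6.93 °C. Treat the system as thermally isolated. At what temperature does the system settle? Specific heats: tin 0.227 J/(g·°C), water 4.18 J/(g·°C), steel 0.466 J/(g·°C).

T_f ≈ 12.2 °C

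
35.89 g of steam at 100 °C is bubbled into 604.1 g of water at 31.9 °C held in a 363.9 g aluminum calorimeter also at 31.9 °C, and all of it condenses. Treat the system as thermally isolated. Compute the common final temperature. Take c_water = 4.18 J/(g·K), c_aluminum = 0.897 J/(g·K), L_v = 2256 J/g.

T_f ≈ 62.3 °C

Energy conservation, ΣQ = 0:
condense steam: −35.89×2256 = −80968; condensate cools 100→T: 35.89×4.18×(T − 100) = 150.02(T − 100); original water: 2525.1(T − 31.9); aluminum cup: 363.9×0.897×(T − 31.9) = 326.42(T − 31.9)
3001.6 T = 80968 + 15002 + 90965 = 186935
T ≈ 62.28 °C — below 100 °C, confirming all the steam condensed.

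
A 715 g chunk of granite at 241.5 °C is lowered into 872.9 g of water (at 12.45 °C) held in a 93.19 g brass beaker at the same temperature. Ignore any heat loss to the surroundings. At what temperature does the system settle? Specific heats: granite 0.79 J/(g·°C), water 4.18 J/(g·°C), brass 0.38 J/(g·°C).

T_f ≈ 42.9 °C

Taking heat into each body as positive, Σ m c ΔT = 0:
715·0.79·(T − 241.5) + 872.9·4.18·(T − 12.45) + 93.19·0.38·(T − 12.45) = 0
4249 T = 182279
T = 182279/4249 ≈ 42.90 °C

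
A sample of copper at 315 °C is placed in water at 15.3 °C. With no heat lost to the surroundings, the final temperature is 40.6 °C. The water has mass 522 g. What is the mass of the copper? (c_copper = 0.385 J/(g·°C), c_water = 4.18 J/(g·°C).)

m ≈ 523 g

|Q_copper| = |Q_water|:
m·0.385·(315 − 40.6) = 522·4.18·(40.6 − 15.3)
105.64 m = 55204  ⇒  m ≈ 522.5 g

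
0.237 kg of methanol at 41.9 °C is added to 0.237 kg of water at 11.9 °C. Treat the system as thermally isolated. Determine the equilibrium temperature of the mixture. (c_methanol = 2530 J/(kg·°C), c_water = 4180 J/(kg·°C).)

With ΣQ=0 the equilibrium temperature is the m·c-weighted mean:
T_f = (599.61×41.9 + 990.66×11.9) / (599.61 + 990.66)
    = 36913 / 1590.3 ≈ 23.21 °C

T_f ≈ 23.2 °C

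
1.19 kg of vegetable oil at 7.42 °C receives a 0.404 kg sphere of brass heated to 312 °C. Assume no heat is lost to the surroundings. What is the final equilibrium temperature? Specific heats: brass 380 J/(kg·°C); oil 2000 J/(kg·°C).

T_f ≈ 25.9 °C

Setting the total heat transfer to zero:
0.404×380×(T − 312) + 1.19×2000×(T − 7.42) = 0
(153.52 + 2380) T = 153.52×312 + 2380×7.42
T = 65558/2533.5 ≈ 25.88 °C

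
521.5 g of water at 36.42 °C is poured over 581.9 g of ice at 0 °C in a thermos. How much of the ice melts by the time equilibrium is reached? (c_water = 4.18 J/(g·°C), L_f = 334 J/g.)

Water can give up m c ΔT = 521.5×4.18×36.42 = 79391 J before reaching 0 °C.
Fully melting the ice requires m_ice L_f = 581.9×334 = 194355 J.
79391 J < 194355 J, so only part of the ice melts and the system sits at 0 °C.
m_melted×334 = 79391  ⇒  m_melted ≈ 237.7 g.

m_melted ≈ 238 g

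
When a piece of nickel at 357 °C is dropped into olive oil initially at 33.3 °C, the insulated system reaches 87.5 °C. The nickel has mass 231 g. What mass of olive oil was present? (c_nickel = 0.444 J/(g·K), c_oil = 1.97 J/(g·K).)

m ≈ 259 g

Taking heat into each body as positive, Σ m c ΔT = 0:
231·0.444·(87.5 − 357) + m·1.97·(87.5 − 33.3) = 0
106.77 m = 27641
m = 27641/106.77 ≈ 258.9 g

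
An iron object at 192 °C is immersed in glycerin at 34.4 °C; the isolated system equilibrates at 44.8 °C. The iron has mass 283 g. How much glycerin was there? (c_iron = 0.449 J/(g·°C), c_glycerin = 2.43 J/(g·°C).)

m ≈ 740 g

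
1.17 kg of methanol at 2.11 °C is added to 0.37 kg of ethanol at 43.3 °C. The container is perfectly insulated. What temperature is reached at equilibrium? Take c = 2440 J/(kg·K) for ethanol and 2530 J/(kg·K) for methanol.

Net heat exchanged in the isolated system is zero:
0.37*2440*(T − 43.3) + 1.17*2530*(T − 2.11) = 0
902.8(T − 43.3) + 2960.1(T − 2.11) = 0
3862.9 T = 45337
T = 45337/3862.9 ≈ 11.74 °C

T_f ≈ 11.7 °C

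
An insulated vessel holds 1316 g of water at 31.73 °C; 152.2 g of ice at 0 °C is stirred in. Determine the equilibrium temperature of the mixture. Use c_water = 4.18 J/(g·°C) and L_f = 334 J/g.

T_f ≈ 20.2 °C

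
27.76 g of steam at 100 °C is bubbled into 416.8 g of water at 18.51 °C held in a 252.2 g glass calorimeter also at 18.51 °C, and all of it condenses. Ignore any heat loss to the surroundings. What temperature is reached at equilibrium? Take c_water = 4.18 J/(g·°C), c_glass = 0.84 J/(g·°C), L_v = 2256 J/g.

T_f ≈ 53.3 °C

Sum of m c ΔT and latent-heat terms is zero:
condense steam: −27.76·2256 = −62627; condensate cools 100→T: 27.76·4.18·(T − 100) = 116.04(T − 100); original water: 1742.2(T − 18.51); glass cup: 252.2·0.84·(T − 18.51) = 211.85(T − 18.51)
2070.1 T = 62627 + 11604 + 36170 = 110400
T ≈ 53.33 °C (< 100 °C, so full condensation is consistent).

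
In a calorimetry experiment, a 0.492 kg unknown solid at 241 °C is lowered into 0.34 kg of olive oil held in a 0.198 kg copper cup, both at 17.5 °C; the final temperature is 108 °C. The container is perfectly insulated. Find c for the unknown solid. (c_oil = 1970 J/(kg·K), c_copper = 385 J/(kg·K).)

Energy conservation, ΣQ = 0:
0.492×c×(108 − 241) + 0.34×1970×(108 − 17.5) + 0.198×385×(108 − 17.5) = 0
-65.44 c = -67516
c = -67516/-65.44 ≈ 1032 J/(kg·K)

c ≈ 1030 J/(kg·K)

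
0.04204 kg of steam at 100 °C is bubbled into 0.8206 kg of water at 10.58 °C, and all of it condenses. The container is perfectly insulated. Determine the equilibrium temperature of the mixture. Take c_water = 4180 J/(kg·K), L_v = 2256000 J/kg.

T_f ≈ 41.2 °C

Setting the total heat transfer to zero:
steam→water at 100 °C releases m L_v = 0.04204×2256000 = 94842
  condensate cools 100→T: 0.04204×4180×(T − 100) = 175.73(T − 100)
  original water: 3430.1(T − 10.58)
3605.8 T = 94842 + 17573 + 36291 = 148706
T ≈ 41.24 °C — below 100 °C, confirming all the steam condensed.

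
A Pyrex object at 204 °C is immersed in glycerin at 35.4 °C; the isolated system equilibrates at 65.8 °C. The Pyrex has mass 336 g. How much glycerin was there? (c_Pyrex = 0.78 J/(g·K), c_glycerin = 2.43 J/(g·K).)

m ≈ 490 g

Energy conservation, ΣQ = 0:
336×0.78×(65.8 − 204) + m×2.43×(65.8 − 35.4) = 0
73.87 m = 36219
m = 36219/73.87 ≈ 490.3 g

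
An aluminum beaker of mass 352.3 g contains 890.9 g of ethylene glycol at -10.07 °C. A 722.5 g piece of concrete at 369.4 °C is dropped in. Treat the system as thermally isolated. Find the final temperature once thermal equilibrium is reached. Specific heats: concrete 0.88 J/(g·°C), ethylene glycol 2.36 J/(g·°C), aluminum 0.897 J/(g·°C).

T_f = Σ m_i c_i T_i / Σ m_i c_i:
T_f = (635.8·369.4 + 2102.5·(-10.07) + 316.01·(-10.07)) / (635.8 + 2102.5 + 316.01)
    = 210510 / 3054.3 ≈ 68.92 °C

T_f ≈ 68.9 °C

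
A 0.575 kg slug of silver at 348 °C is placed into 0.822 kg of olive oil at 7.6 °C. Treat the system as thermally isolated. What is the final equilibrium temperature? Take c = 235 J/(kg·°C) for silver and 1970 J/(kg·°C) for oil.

Conservation of energy gives ΣQ = 0:
0.575×235×(T − 348) + 0.822×1970×(T − 7.6) = 0
(135.12 + 1619.3) T = 135.12×348 + 1619.3×7.6
T = 59330 / 1754.5 = 33.8 °C

T_f ≈ 33.8 °C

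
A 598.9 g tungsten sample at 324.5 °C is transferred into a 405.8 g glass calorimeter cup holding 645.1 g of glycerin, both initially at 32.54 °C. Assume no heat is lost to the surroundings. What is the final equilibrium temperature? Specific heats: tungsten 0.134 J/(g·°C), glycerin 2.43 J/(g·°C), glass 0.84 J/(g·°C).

Heat gained plus heat lost sum to zero:
598.9*0.134*(T − 324.5) + 645.1*2.43*(T − 32.54) + 405.8*0.84*(T − 32.54) = 0
80.25(T − 324.5) + 1567.6(T − 32.54) + 340.87(T − 32.54) = 0
(80.25 + 1567.6 + 340.87) T = 80.25*324.5 + 1567.6*32.54 + 340.87*32.54
T ≈ 44.32 °C

T_f ≈ 44.3 °C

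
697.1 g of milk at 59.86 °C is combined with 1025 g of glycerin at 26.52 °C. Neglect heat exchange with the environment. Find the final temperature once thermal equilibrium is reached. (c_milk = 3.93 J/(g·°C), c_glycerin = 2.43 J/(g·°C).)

T_f ≈ 44.0 °C

Heat lost by the milk equals heat gained by the glycerin:
697.1×3.93×(59.86 − T) = 1025×2.43×(T − 26.52)
2739.6(59.86 − T) = 2490.8(T − 26.52)
5230.4 T = 230047  ⇒  T ≈ 43.98 °C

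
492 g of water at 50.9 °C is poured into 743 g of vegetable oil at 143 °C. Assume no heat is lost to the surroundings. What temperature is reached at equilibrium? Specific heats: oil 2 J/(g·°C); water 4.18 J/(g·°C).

With ΣQ=0 the equilibrium temperature is the m·c-weighted mean:
T_f = (1486×143 + 2056.6×50.9) / (1486 + 2056.6)
    = 317177 / 3542.6 ≈ 89.53 °C

T_f ≈ 89.5 °C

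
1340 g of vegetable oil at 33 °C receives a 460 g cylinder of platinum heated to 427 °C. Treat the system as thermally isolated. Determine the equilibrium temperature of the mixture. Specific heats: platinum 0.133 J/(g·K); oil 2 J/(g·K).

|Q_platinum| = |Q_oil|:
460*0.133*(427 − T) = 1340*2*(T − 33)
61.18(427 − T) = 2680(T − 33)
2741.2 T = 114564  ⇒  T ≈ 41.79 °C

T_f ≈ 41.8 °C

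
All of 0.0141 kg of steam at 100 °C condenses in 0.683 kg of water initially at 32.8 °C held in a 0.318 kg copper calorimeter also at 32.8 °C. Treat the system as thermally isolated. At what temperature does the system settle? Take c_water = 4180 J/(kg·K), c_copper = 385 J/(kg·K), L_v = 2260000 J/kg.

Energy conservation, ΣQ = 0:
latent heat released on condensation: 0.0141×2260000 = 31866
  condensate cools 100→T: 0.0141×4180×(T − 100) = 58.94(T − 100)
  water warms: 0.683×4180×(T − 32.8) = 2854.9(T − 32.8)
  copper cup: 0.318×385×(T − 32.8) = 122.43(T − 32.8)
3036.3 T = 31866 + 5893.8 + 97658 = 135418
T ≈ 44.60 °C — below 100 °C, confirming all the steam condensed.

T_f ≈ 44.6 °C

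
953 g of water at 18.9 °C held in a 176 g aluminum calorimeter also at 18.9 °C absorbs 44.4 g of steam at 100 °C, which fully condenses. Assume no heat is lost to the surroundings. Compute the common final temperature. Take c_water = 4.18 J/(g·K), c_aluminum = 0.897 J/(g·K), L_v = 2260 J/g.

T_f ≈ 45.6 °C

Net heat exchanged in the isolated system is zero:
steam→water at 100 °C releases m L_v = 44.4×2260 = 100344; condensate cools 100→T: 44.4×4.18×(T − 100) = 185.59(T − 100); original water: 3983.5(T − 18.9); cup: 157.87(T − 18.9)
4327 T = 100344 + 18559 + 78273 = 197176
T ≈ 45.57 °C — below 100 °C, confirming all the steam condensed.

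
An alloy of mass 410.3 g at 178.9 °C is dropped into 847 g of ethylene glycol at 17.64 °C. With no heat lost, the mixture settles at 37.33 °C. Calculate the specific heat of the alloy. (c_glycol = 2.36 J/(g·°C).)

c ≈ 0.678 J/(g·°C)

Taking heat into each body as positive, Σ m c ΔT = 0:
410.3×c×(37.33 − 178.9) + 847×2.36×(37.33 − 17.64) = 0
-58086 c = -39359
c = -39359/-58086 ≈ 0.6776 J/(g·°C)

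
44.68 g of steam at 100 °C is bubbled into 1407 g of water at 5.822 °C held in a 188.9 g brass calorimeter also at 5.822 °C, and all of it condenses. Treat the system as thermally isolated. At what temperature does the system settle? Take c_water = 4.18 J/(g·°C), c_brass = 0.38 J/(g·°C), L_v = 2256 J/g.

T_f ≈ 25.1 °C

Energy conservation, ΣQ = 0:
condense steam: −44.68·2256 = −100798; condensed water 100 °C→T: 186.76(T − 100); original water: 5881.3(T − 5.822); brass cup: 188.9·0.38·(T − 5.822) = 71.78(T − 5.822)
6139.8 T = 100798 + 18676 + 34659 = 154133
T ≈ 25.10 °C — below 100 °C, confirming all the steam condensed.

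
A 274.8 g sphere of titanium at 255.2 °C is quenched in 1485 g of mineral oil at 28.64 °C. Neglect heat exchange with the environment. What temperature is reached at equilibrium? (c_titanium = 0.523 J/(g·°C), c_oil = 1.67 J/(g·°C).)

Energy conservation, ΣQ = 0:
274.8·0.523·(T − 255.2) + 1485·1.67·(T − 28.64) = 0
143.72(T − 255.2) + 2479.9(T − 28.64) = 0
(143.72 + 2479.9) T = 143.72·255.2 + 2479.9·28.64
T = 107703 / 2623.7 = 41.1 °C

T_f ≈ 41.1 °C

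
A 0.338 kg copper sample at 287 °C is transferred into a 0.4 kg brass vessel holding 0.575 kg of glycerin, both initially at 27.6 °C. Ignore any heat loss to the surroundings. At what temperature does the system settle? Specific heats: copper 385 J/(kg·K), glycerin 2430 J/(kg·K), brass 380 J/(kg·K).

T_f ≈ 47.7 °C

Net heat exchanged in the isolated system is zero:
0.338*385*(T − 287) + 0.575*2430*(T − 27.6) + 0.4*380*(T − 27.6) = 0
(130.13 + 1397.2 + 152) T = 130.13*287 + 1397.2*27.6 + 152*27.6
T ≈ 47.70 °C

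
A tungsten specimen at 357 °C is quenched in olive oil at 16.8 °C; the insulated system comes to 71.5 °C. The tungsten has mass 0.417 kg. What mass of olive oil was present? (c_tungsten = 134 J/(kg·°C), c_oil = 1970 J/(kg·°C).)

Heat lost by the tungsten = heat gained by the oil:
0.417·134·(357 − 71.5) = m·1970·(71.5 − 16.8)
107759 m = 15953  ⇒  m ≈ 0.148 kg

m ≈ 0.148 kg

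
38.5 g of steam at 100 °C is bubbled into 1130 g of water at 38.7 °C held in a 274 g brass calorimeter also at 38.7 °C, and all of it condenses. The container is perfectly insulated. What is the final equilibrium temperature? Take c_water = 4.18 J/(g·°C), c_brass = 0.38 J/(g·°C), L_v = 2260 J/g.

T_f ≈ 58.1 °C

Energy conservation, ΣQ = 0:
latent heat released on condensation: 38.5×2260 = 87010; condensate cools 100→T: 38.5×4.18×(T − 100) = 160.93(T − 100); water warms: 1130×4.18×(T − 38.7) = 4723.4(T − 38.7); brass cup: 274×0.38×(T − 38.7) = 104.12(T − 38.7)
4988.4 T = 87010 + 16093 + 186825 = 289928
T ≈ 58.12 °C, under the boiling point, so the assumption holds.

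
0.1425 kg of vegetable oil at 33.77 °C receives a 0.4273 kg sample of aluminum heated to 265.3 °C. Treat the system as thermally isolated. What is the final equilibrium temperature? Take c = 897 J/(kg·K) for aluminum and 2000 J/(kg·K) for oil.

T_f ≈ 166.6 °C

|Q_aluminum| = |Q_oil|:
0.4273×897×(265.3 − T) = 0.1425×2000×(T − 33.77)
383.29(265.3 − T) = 285(T − 33.77)
668.29 T = 111311  ⇒  T ≈ 166.56 °C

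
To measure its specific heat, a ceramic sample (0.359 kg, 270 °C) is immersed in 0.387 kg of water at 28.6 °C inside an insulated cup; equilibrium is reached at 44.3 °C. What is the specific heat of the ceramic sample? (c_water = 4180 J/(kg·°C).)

Setting the total heat transfer to zero:
0.359×c×(44.3 − 270) + 0.387×4180×(44.3 − 28.6) = 0
-81.03 c = -25397
c = -25397/-81.03 ≈ 313.4 J/(kg·°C)

c ≈ 313 J/(kg·°C)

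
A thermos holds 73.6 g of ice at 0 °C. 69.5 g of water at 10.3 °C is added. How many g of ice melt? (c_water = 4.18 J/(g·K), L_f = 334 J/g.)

Heat available from the water dropping to 0 °C: 69.5·4.18·10.3 = 2992.3 J.
Fully melting the ice requires m_ice L_f = 73.6·334 = 24582 J.
Since 2992.3 < 24582 J, not all the ice melts; equilibrium is at 0 °C.
m_melted·334 = 2992.3  ⇒  m_melted ≈ 8.959 g.

m_melted ≈ 8.96 g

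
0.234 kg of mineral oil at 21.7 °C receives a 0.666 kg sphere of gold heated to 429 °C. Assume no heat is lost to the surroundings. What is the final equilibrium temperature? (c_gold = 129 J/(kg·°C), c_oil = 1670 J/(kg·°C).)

Set heat shed by the hot body equal to heat absorbed by the cold body:
0.666·129·(429 − T) = 0.234·1670·(T − 21.7)
85.91(429 − T) = 390.78(T − 21.7)
476.69 T = 45337  ⇒  T ≈ 95.11 °C

T_f ≈ 95.1 °C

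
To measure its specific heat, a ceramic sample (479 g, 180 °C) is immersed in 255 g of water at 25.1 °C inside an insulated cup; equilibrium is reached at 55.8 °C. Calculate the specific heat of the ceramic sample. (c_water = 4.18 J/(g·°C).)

c ≈ 0.55 J/(g·°C)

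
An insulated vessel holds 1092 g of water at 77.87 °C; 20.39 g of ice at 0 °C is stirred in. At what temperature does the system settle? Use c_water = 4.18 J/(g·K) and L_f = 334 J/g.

T_f ≈ 75.0 °C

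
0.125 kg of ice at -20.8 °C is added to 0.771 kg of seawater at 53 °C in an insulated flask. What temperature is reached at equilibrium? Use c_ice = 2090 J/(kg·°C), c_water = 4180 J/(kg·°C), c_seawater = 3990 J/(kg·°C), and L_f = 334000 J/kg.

Heat gained plus heat lost sum to zero:
ice -20.8→0 °C: 0.125×2090×20.8 = 5434
  fusion: m_ice L_f = 0.125×334000 = 41750
  warm the meltwater: 522.5 T
  seawater cools: 0.771×3990×(T − 53) = 3076.3(T − 53)
3598.8 T = 163043 − 47184 = 115859
T ≈ 32.19 °C (positive, so assuming full melt was valid).

T_f ≈ 32.2 °C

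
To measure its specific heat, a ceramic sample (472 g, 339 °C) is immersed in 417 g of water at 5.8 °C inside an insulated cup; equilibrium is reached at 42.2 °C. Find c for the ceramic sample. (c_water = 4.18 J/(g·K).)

Setting the total heat transfer to zero:
472·c·(42.2 − 339) + 417·4.18·(42.2 − 5.8) = 0
-140090 c = -63447
c = -63447/-140090 ≈ 0.4529 J/(g·K)

c ≈ 0.453 J/(g·K)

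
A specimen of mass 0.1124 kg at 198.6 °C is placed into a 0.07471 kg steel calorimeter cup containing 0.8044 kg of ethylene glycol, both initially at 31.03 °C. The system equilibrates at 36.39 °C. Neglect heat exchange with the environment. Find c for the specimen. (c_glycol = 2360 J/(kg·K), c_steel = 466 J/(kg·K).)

c ≈ 568 J/(kg·K)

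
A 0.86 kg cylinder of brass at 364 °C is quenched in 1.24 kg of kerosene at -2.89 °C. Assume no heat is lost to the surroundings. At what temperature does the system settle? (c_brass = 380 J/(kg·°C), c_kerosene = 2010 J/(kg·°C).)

T_f ≈ 39.6 °C

Taking heat into each body as positive, Σ m c ΔT = 0:
0.86×380×(T − 364) + 1.24×2010×(T − (-2.89)) = 0
326.8(T − 364) + 2492.4(T − (-2.89)) = 0
(326.8 + 2492.4) T = 326.8×364 + 2492.4×(-2.89)
T = 111752 / 2819.2 = 39.6 °C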